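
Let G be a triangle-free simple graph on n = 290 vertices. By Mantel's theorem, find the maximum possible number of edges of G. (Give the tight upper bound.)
ex(290, K_3) = ⌊290^2/4⌋ = 21025

Mantel (1907): a triangle-free graph on n vertices has at most ⌊n^2/4⌋ edges, with equality for the complete bipartite graph K_{⌊n/2⌋, ⌈n/2⌉}. For n = 290: ⌊290^2/4⌋ = ⌊84100/4⌋ = 21025. The extremal graph is K_{145, 145}, which has 145·145 = 21025 edges.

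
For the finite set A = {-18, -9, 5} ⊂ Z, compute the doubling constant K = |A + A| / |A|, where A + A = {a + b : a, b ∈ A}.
K = |A + A| / |A| = 6/3 = 2

Enumerate A + A = {a + b : a, b ∈ A}. With |A| = 3, there are |A|^2 = 9 ordered sum pairs; collecting distinct values, A + A = {-36, -27, -18, -13, -4, 10}, so |A + A| = 6. Thus K = 6/3 = 2. For comparison, the minimum possible |A + A| over all 3-element sets is 2·3 − 1 = 5 (so min K = 5/3), attained only by arithmetic progressions.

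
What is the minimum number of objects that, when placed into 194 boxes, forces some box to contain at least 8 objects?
n = (8 − 1)·194 + 1 = 1359

By the generalised pigeonhole principle, to guarantee some box contains ≥ r objects we need more than (r − 1) · k objects total. Threshold: n = (r − 1) · k + 1. With r = 8 and k = 194: n = 7 · 194 + 1 = 1358 + 1 = 1359. For n = 1358 = 7 · 194, we can put exactly 7 objects in every box, avoiding 8 in any single one — so 1359 is tight.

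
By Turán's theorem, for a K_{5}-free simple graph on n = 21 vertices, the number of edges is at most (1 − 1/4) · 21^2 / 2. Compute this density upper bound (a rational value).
Turán density bound = (3/4) · 21^2/2 = 1323/8 ≈ 165.375

Turán's theorem: ex(n, K_{r+1}) is achieved by the complete r-partite Turán graph T(n, r) with parts as balanced as possible, and is at most (1 − 1/r) · n^2/2. For r = 4, n = 21: the density bound is (3/4) · 441/2 = 1323/8 ≈ 165.375. The integer-valued extremum is e(T(21, 4)) = 165, which is strictly less than the density bound 1323/8 since 4 ∤ 21 (the parts of T(21, 4) cannot all be equal).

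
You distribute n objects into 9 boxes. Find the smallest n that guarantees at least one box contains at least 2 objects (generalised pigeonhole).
n = (2 − 1)·9 + 1 = 10

By the generalised pigeonhole principle, to guarantee some box contains ≥ r objects we need more than (r − 1) · k objects total. Threshold: n = (r − 1) · k + 1. With r = 2 and k = 9: n = 1 · 9 + 1 = 9 + 1 = 10. For n = 9 = 1 · 9, we can put exactly 1 objects in every box, avoiding 2 in any single one — so 10 is tight.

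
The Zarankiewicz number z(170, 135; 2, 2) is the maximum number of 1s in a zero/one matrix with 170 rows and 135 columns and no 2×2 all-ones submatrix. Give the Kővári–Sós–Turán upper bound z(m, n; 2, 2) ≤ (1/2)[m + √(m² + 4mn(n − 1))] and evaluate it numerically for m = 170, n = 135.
z(170, 135; 2, 2) ≤ (1/2)[170 + √(170² + 4·170·135·134)] = (1/2)[170 + √12330100] = 1840.7121

Kővári–Sós–Turán: let r_1, ..., r_170 be the row sums and z = Σ r_i the total number of 1s. Each pair of columns can share at most one row with both entries 1 (else a 2×2 all-ones block appears), so Σ_i C(r_i, 2) ≤ C(135, 2) = 9045. By convexity Σ_i C(r_i, 2) ≥ 170·C(z/170, 2) = z(z − 170)/(2·170), giving z² − 170z − 170·135·134 ≤ 0 and hence z ≤ (1/2)[170 + √(28900 + 4·3075300)] = (1/2)[170 + √12330100] ≈ (1/2)(170 + 3511.4242) = 1840.7121.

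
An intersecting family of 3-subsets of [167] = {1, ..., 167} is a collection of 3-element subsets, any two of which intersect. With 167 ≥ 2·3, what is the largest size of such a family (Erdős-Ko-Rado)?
max |F| = C(166, 2) = 13695

Erdős-Ko-Rado (1961): when n ≥ 2k, max |F| = C(n−1, k−1). The bound is attained by the star {A : i ∈ A} for any fixed i ∈ [n]. Here C(167−1, 3−1) = C(166, 2) = 13695.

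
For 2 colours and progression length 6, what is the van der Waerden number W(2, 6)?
W(2, 6) = 1132

W(2, 6) = 1132. The lower bound W(2, 6) > 1131 comes from an explicit good 2-colouring of [1, 1131]; the upper bound W(2, 6) ≤ 1132 was verified by exhaustive search over 2-colourings of [1, 1132].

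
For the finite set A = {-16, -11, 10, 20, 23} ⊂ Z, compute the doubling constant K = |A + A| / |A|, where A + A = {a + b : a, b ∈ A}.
K = |A + A| / |A| = 15/5 = 3

Enumerate A + A = {a + b : a, b ∈ A}. With |A| = 5, there are |A|^2 = 25 ordered sum pairs; collecting distinct values, A + A = {-32, -27, -22, -6, -1, 4, 7, 9, 12, 20, 30, 33, 40, 43, 46}, so |A + A| = 15. Thus K = 15/5 = 3. For comparison, the minimum possible |A + A| over all 5-element sets is 2·5 − 1 = 9 (so min K = 9/5), attained only by arithmetic progressions.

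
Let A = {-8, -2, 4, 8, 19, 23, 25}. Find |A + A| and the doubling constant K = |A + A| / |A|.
K = |A + A| / |A| = 24/7

Enumerate A + A = {a + b : a, b ∈ A}. With |A| = 7, there are |A|^2 = 49 ordered sum pairs; collecting distinct values, A + A = {-16, -10, -4, 0, 2, 6, 8, 11, 12, 15, 16, 17, 21, 23, 27, 29, 31, 33, 38, 42, 44, 46, 48, 50}, so |A + A| = 24. Thus K = 24/7. For comparison, the minimum possible |A + A| over all 7-element sets is 2·7 − 1 = 13 (so min K = 13/7), attained only by arithmetic progressions.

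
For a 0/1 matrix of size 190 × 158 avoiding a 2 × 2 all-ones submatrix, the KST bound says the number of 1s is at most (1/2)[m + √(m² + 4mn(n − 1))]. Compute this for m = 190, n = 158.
z(190, 158; 2, 2) ≤ (1/2)[190 + √(190² + 4·190·158·157)] = (1/2)[190 + √18888660] = 2268.0543

Kővári–Sós–Turán: let r_1, ..., r_190 be the row sums and z = Σ r_i the total number of 1s. Each pair of columns can share at most one row with both entries 1 (else a 2×2 all-ones block appears), so Σ_i C(r_i, 2) ≤ C(158, 2) = 12403. By convexity Σ_i C(r_i, 2) ≥ 190·C(z/190, 2) = z(z − 190)/(2·190), giving z² − 190z − 190·158·157 ≤ 0 and hence z ≤ (1/2)[190 + √(36100 + 4·4713140)] = (1/2)[190 + √18888660] ≈ (1/2)(190 + 4346.1086) = 2268.0543.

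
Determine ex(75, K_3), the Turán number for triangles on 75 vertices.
ex(75, K_3) = ⌊75^2/4⌋ = 1406

Mantel (1907): a triangle-free graph on n vertices has at most ⌊n^2/4⌋ edges, with equality for the complete bipartite graph K_{⌊n/2⌋, ⌈n/2⌉}. For n = 75: ⌊75^2/4⌋ = ⌊5625/4⌋ = 1406. The extremal graph is K_{37, 38}, which has 37·38 = 1406 edges.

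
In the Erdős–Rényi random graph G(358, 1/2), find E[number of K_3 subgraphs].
E[# K_3] = C(358, 3) · (1/2)^C(3, 2) = 7583156 / 2^3 = 1895789/2 = 947894.5

For each 3-subset S of vertices (there are C(358, 3) = 7583156 such S), let X_S = 1 if S induces a K_3 (all C(3, 2) = 3 edges present). Then P(X_S = 1) = (1/2)^3 = 1/8. By linearity of expectation, E[# K_3] = C(358, 3) · (1/2)^3 = 7583156 / 8 = 1895789/2 = 947894.5.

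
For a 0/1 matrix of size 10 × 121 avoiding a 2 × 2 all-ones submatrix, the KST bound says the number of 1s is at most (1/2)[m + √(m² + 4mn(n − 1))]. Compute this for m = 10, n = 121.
z(10, 121; 2, 2) ≤ (1/2)[10 + √(10² + 4·10·121·120)] = (1/2)[10 + √580900] = 386.084

Kővári–Sós–Turán: let r_1, ..., r_10 be the row sums and z = Σ r_i the total number of 1s. Each pair of columns can share at most one row with both entries 1 (else a 2×2 all-ones block appears), so Σ_i C(r_i, 2) ≤ C(121, 2) = 7260. By convexity Σ_i C(r_i, 2) ≥ 10·C(z/10, 2) = z(z − 10)/(2·10), giving z² − 10z − 10·121·120 ≤ 0 and hence z ≤ (1/2)[10 + √(100 + 4·145200)] = (1/2)[10 + √580900] ≈ (1/2)(10 + 762.168) = 386.084.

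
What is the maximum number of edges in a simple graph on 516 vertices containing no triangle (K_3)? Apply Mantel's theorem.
ex(516, K_3) = ⌊516^2/4⌋ = 66564

Mantel (1907): a triangle-free graph on n vertices has at most ⌊n^2/4⌋ edges, with equality for the complete bipartite graph K_{⌊n/2⌋, ⌈n/2⌉}. For n = 516: ⌊516^2/4⌋ = ⌊266256/4⌋ = 66564. The extremal graph is K_{258, 258}, which has 258·258 = 66564 edges.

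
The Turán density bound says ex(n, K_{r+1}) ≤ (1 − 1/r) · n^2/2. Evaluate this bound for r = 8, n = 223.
Turán density bound = (7/8) · 223^2/2 = 348103/16 ≈ 21756.4375

Turán's theorem: ex(n, K_{r+1}) is achieved by the complete r-partite Turán graph T(n, r) with parts as balanced as possible, and is at most (1 − 1/r) · n^2/2. For r = 8, n = 223: the density bound is (7/8) · 49729/2 = 348103/16 ≈ 21756.4375. The integer-valued extremum is e(T(223, 8)) = 21756, which is strictly less than the density bound 348103/16 since 8 ∤ 223 (the parts of T(223, 8) cannot all be equal).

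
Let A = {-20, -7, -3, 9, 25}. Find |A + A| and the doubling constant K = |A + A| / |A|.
K = |A + A| / |A| = 14/5

Enumerate A + A = {a + b : a, b ∈ A}. With |A| = 5, there are |A|^2 = 25 ordered sum pairs; collecting distinct values, A + A = {-40, -27, -23, -14, -11, -10, -6, 2, 5, 6, 18, 22, 34, 50}, so |A + A| = 14. Thus K = 14/5. For comparison, the minimum possible |A + A| over all 5-element sets is 2·5 − 1 = 9 (so min K = 9/5), attained only by arithmetic progressions.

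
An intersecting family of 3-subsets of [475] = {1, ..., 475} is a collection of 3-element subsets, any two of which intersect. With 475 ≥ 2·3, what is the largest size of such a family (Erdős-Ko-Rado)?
max |F| = C(474, 2) = 112101

Erdős-Ko-Rado (1961): when n ≥ 2k, max |F| = C(n−1, k−1). The bound is attained by the star {A : i ∈ A} for any fixed i ∈ [n]. Here C(475−1, 3−1) = C(474, 2) = 112101.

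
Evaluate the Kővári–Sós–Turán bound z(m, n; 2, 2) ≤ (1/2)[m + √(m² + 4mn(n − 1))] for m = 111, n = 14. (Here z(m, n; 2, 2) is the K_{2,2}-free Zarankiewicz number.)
z(111, 14; 2, 2) ≤ (1/2)[111 + √(111² + 4·111·14·13)] = (1/2)[111 + √93129] = 208.0852

Kővári–Sós–Turán: let r_1, ..., r_111 be the row sums and z = Σ r_i the total number of 1s. Each pair of columns can share at most one row with both entries 1 (else a 2×2 all-ones block appears), so Σ_i C(r_i, 2) ≤ C(14, 2) = 91. By convexity Σ_i C(r_i, 2) ≥ 111·C(z/111, 2) = z(z − 111)/(2·111), giving z² − 111z − 111·14·13 ≤ 0 and hence z ≤ (1/2)[111 + √(12321 + 4·20202)] = (1/2)[111 + √93129] ≈ (1/2)(111 + 305.1704) = 208.0852.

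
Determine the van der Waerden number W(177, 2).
W(177, 2) = 177 + 1 = 178

A 2-term AP is any pair of integers, so a monochromatic 2-AP exists iff some colour is used at least twice. With 177 colours, the colouring i ↦ i on {1, ..., 177} uses each colour once, avoiding any monochromatic pair, so W(177, 2) > 177. For {1, ..., 178}, pigeonhole forces two integers of the same colour, which form a monochromatic 2-AP. Hence W(177, 2) = 178.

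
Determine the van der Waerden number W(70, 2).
W(70, 2) = 70 + 1 = 71

A 2-term AP is any pair of integers, so a monochromatic 2-AP exists iff some colour is used at least twice. With 70 colours, the colouring i ↦ i on {1, ..., 70} uses each colour once, avoiding any monochromatic pair, so W(70, 2) > 70. For {1, ..., 71}, pigeonhole forces two integers of the same colour, which form a monochromatic 2-AP. Hence W(70, 2) = 71.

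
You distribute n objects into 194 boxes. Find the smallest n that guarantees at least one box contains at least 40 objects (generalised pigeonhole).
n = (40 − 1)·194 + 1 = 7567

By the generalised pigeonhole principle, to guarantee some box contains ≥ r objects we need more than (r − 1) · k objects total. Threshold: n = (r − 1) · k + 1. With r = 40 and k = 194: n = 39 · 194 + 1 = 7566 + 1 = 7567. For n = 7566 = 39 · 194, we can put exactly 39 objects in every box, avoiding 40 in any single one — so 7567 is tight.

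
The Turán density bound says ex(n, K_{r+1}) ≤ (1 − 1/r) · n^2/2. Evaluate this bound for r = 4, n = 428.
Turán density bound = (3/4) · 428^2/2 = 68694

Turán's theorem: ex(n, K_{r+1}) is achieved by the complete r-partite Turán graph T(n, r) with parts as balanced as possible, and is at most (1 − 1/r) · n^2/2. For r = 4, n = 428: the density bound is (3/4) · 183184/2 = 68694. Since 4 ∣ 428, the Turán graph T(428, 4) has parts of equal size 107, and its edge count e(T(428, 4)) = 68694 attains the density bound exactly.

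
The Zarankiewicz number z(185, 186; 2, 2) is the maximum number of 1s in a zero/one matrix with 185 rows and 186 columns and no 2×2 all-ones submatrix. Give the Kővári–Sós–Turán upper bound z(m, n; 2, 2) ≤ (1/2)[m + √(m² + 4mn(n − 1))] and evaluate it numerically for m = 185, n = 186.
z(185, 186; 2, 2) ≤ (1/2)[185 + √(185² + 4·185·186·185)] = (1/2)[185 + √25497625] = 2617.2587

Kővári–Sós–Turán: let r_1, ..., r_185 be the row sums and z = Σ r_i the total number of 1s. Each pair of columns can share at most one row with both entries 1 (else a 2×2 all-ones block appears), so Σ_i C(r_i, 2) ≤ C(186, 2) = 17205. By convexity Σ_i C(r_i, 2) ≥ 185·C(z/185, 2) = z(z − 185)/(2·185), giving z² − 185z − 185·186·185 ≤ 0 and hence z ≤ (1/2)[185 + √(34225 + 4·6365850)] = (1/2)[185 + √25497625] ≈ (1/2)(185 + 5049.5173) = 2617.2587.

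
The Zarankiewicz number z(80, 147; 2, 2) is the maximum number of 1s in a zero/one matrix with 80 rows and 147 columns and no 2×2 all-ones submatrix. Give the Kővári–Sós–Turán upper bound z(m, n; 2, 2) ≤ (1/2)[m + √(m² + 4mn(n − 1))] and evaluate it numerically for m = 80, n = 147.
z(80, 147; 2, 2) ≤ (1/2)[80 + √(80² + 4·80·147·146)] = (1/2)[80 + √6874240] = 1350.9386

Kővári–Sós–Turán: let r_1, ..., r_80 be the row sums and z = Σ r_i the total number of 1s. Each pair of columns can share at most one row with both entries 1 (else a 2×2 all-ones block appears), so Σ_i C(r_i, 2) ≤ C(147, 2) = 10731. By convexity Σ_i C(r_i, 2) ≥ 80·C(z/80, 2) = z(z − 80)/(2·80), giving z² − 80z − 80·147·146 ≤ 0 and hence z ≤ (1/2)[80 + √(6400 + 4·1716960)] = (1/2)[80 + √6874240] ≈ (1/2)(80 + 2621.8772) = 1350.9386.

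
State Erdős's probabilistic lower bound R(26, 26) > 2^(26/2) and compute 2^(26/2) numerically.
2^(26/2) = 8192; so R(26, 26) > 8192

Colour each edge of K_n uniformly at random with red/blue. The expected number of monochromatic K_26 is C(n, 26) · 2 · 2^(−C(26,2)). If C(n, 26) · 2^(1 − C(26,2)) < 1, then with positive probability no monochromatic K_26 exists, so R(26, 26) > n. The standard estimate C(n, 26) ≤ n^26/26! shows this inequality holds whenever n ≤ 2^(26/2) (since 26! · 2^(C(26,2) − 1) > 2^(26^2/2) ≥ n^26). Hence R(26, 26) > 2^(26/2) = 8192.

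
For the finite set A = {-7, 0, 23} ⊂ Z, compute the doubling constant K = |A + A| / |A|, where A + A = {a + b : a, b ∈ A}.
K = |A + A| / |A| = 6/3 = 2

Enumerate A + A = {a + b : a, b ∈ A}. With |A| = 3, there are |A|^2 = 9 ordered sum pairs; collecting distinct values, A + A = {-14, -7, 0, 16, 23, 46}, so |A + A| = 6. Thus K = 6/3 = 2. For comparison, the minimum possible |A + A| over all 3-element sets is 2·3 − 1 = 5 (so min K = 5/3), attained only by arithmetic progressions.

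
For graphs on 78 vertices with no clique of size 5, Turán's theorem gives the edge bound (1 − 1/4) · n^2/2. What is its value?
Turán density bound = (3/4) · 78^2/2 = 4563/2 ≈ 2281.5

Turán's theorem: ex(n, K_{r+1}) is achieved by the complete r-partite Turán graph T(n, r) with parts as balanced as possible, and is at most (1 − 1/r) · n^2/2. For r = 4, n = 78: the density bound is (3/4) · 6084/2 = 4563/2 ≈ 2281.5. The integer-valued extremum is e(T(78, 4)) = 2281, which is strictly less than the density bound 4563/2 since 4 ∤ 78 (the parts of T(78, 4) cannot all be equal).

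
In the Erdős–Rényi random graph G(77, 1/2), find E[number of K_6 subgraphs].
E[# K_6] = C(77, 6) · (1/2)^C(6, 2) = 237093780 / 2^15 = 59273445/8192 ≈ 7235.527954

For each 6-subset S of vertices (there are C(77, 6) = 237093780 such S), let X_S = 1 if S induces a K_6 (all C(6, 2) = 15 edges present). Then P(X_S = 1) = (1/2)^15 = 1/32768. By linearity of expectation, E[# K_6] = C(77, 6) · (1/2)^15 = 237093780 / 32768 = 59273445/8192 ≈ 7235.527954.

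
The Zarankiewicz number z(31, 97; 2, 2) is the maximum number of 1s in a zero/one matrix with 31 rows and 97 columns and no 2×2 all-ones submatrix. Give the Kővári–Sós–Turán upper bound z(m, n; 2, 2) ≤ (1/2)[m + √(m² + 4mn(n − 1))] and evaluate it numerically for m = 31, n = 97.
z(31, 97; 2, 2) ≤ (1/2)[31 + √(31² + 4·31·97·96)] = (1/2)[31 + √1155649] = 553.0056

Kővári–Sós–Turán: let r_1, ..., r_31 be the row sums and z = Σ r_i the total number of 1s. Each pair of columns can share at most one row with both entries 1 (else a 2×2 all-ones block appears), so Σ_i C(r_i, 2) ≤ C(97, 2) = 4656. By convexity Σ_i C(r_i, 2) ≥ 31·C(z/31, 2) = z(z − 31)/(2·31), giving z² − 31z − 31·97·96 ≤ 0 and hence z ≤ (1/2)[31 + √(961 + 4·288672)] = (1/2)[31 + √1155649] ≈ (1/2)(31 + 1075.0112) = 553.0056.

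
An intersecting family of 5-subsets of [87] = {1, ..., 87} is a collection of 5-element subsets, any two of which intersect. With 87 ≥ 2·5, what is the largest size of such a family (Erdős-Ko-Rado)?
max |F| = C(86, 4) = 2123555

Erdős-Ko-Rado (1961): when n ≥ 2k, max |F| = C(n−1, k−1). The bound is attained by the star {A : i ∈ A} for any fixed i ∈ [n]. Here C(87−1, 5−1) = C(86, 4) = 2123555.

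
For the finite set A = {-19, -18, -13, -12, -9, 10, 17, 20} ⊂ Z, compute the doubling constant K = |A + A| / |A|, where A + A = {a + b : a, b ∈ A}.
K = |A + A| / |A| = 32/8 = 4

Enumerate A + A = {a + b : a, b ∈ A}. With |A| = 8, there are |A|^2 = 64 ordered sum pairs; collecting distinct values, A + A = {-38, -37, -36, -32, -31, -30, -28, -27, -26, -25, -24, -22, -21, -18, -9, -8, -3, -2, -1, 1, 2, 4, 5, 7, 8, 11, 20, 27, 30, 34, 37, 40}, so |A + A| = 32. Thus K = 32/8 = 4. For comparison, the minimum possible |A + A| over all 8-element sets is 2·8 − 1 = 15 (so min K = 15/8), attained only by arithmetic progressions.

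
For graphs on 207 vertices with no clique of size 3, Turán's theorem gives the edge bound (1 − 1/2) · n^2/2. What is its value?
Turán density bound = (1/2) · 207^2/2 = 42849/4 ≈ 10712.25

Turán's theorem: ex(n, K_{r+1}) is achieved by the complete r-partite Turán graph T(n, r) with parts as balanced as possible, and is at most (1 − 1/r) · n^2/2. For r = 2, n = 207: the density bound is (1/2) · 42849/2 = 42849/4 ≈ 10712.25. The integer-valued extremum is e(T(207, 2)) = 10712, which is strictly less than the density bound 42849/4 since 2 ∤ 207 (the parts of T(207, 2) cannot all be equal).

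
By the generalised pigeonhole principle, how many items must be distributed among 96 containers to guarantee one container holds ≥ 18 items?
n = (18 − 1)·96 + 1 = 1633

By the generalised pigeonhole principle, to guarantee some box contains ≥ r objects we need more than (r − 1) · k objects total. Threshold: n = (r − 1) · k + 1. With r = 18 and k = 96: n = 17 · 96 + 1 = 1632 + 1 = 1633. For n = 1632 = 17 · 96, we can put exactly 17 objects in every box, avoiding 18 in any single one — so 1633 is tight.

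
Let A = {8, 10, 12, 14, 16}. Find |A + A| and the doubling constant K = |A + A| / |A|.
K = |A + A| / |A| = 9/5

Enumerate A + A = {a + b : a, b ∈ A}. With |A| = 5, there are |A|^2 = 25 ordered sum pairs; collecting distinct values, A + A = {16, 18, 20, 22, 24, 26, 28, 30, 32}, so |A + A| = 9. Thus K = 9/5. Here |A + A| = 2|A| − 1 = 9, the minimum possible — so K = 9/5 is minimal, which holds iff A is an arithmetic progression.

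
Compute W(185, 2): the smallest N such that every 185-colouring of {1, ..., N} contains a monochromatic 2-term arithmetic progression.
W(185, 2) = 185 + 1 = 186

A 2-term AP is any pair of integers, so a monochromatic 2-AP exists iff some colour is used at least twice. With 185 colours, the colouring i ↦ i on {1, ..., 185} uses each colour once, avoiding any monochromatic pair, so W(185, 2) > 185. For {1, ..., 186}, pigeonhole forces two integers of the same colour, which form a monochromatic 2-AP. Hence W(185, 2) = 186.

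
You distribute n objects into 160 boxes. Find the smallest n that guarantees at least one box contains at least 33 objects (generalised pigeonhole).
n = (33 − 1)·160 + 1 = 5121

By the generalised pigeonhole principle, to guarantee some box contains ≥ r objects we need more than (r − 1) · k objects total. Threshold: n = (r − 1) · k + 1. With r = 33 and k = 160: n = 32 · 160 + 1 = 5120 + 1 = 5121. For n = 5120 = 32 · 160, we can put exactly 32 objects in every box, avoiding 33 in any single one — so 5121 is tight.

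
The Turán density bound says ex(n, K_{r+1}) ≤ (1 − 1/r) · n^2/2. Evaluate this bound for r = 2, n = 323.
Turán density bound = (1/2) · 323^2/2 = 104329/4 ≈ 26082.25

Turán's theorem: ex(n, K_{r+1}) is achieved by the complete r-partite Turán graph T(n, r) with parts as balanced as possible, and is at most (1 − 1/r) · n^2/2. For r = 2, n = 323: the density bound is (1/2) · 104329/2 = 104329/4 ≈ 26082.25. The integer-valued extremum is e(T(323, 2)) = 26082, which is strictly less than the density bound 104329/4 since 2 ∤ 323 (the parts of T(323, 2) cannot all be equal).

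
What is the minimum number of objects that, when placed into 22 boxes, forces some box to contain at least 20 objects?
n = (20 − 1)·22 + 1 = 419

By the generalised pigeonhole principle, to guarantee some box contains ≥ r objects we need more than (r − 1) · k objects total. Threshold: n = (r − 1) · k + 1. With r = 20 and k = 22: n = 19 · 22 + 1 = 418 + 1 = 419. For n = 418 = 19 · 22, we can put exactly 19 objects in every box, avoiding 20 in any single one — so 419 is tight.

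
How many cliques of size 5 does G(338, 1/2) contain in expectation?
E[# K_5] = C(338, 5) · (1/2)^C(5, 2) = 35685838552 / 2^10 = 4460729819/128 = 34849451.7109375

For each 5-subset S of vertices (there are C(338, 5) = 35685838552 such S), let X_S = 1 if S induces a K_5 (all C(5, 2) = 10 edges present). Then P(X_S = 1) = (1/2)^10 = 1/1024. By linearity of expectation, E[# K_5] = C(338, 5) · (1/2)^10 = 35685838552 / 1024 = 4460729819/128 = 34849451.7109375.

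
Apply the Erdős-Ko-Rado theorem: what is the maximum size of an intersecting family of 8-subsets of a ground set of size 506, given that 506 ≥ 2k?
max |F| = C(505, 7) = 1593937749223500

Erdős-Ko-Rado (1961): when n ≥ 2k, max |F| = C(n−1, k−1). The bound is attained by the star {A : i ∈ A} for any fixed i ∈ [n]. Here C(506−1, 8−1) = C(505, 7) = 1593937749223500.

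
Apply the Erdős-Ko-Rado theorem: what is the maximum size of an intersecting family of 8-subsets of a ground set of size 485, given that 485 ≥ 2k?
max |F| = C(484, 7) = 1181840090201056

Erdős-Ko-Rado (1961): when n ≥ 2k, max |F| = C(n−1, k−1). The bound is attained by the star {A : i ∈ A} for any fixed i ∈ [n]. Here C(485−1, 8−1) = C(484, 7) = 1181840090201056.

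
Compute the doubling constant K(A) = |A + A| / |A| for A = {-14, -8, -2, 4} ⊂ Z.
K = |A + A| / |A| = 7/4

Enumerate A + A = {a + b : a, b ∈ A}. With |A| = 4, there are |A|^2 = 16 ordered sum pairs; collecting distinct values, A + A = {-28, -22, -16, -10, -4, 2, 8}, so |A + A| = 7. Thus K = 7/4. Here |A + A| = 2|A| − 1 = 7, the minimum possible — so K = 7/4 is minimal, which holds iff A is an arithmetic progression.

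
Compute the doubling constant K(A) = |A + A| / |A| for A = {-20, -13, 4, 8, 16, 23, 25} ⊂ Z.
K = |A + A| / |A| = 26/7

Enumerate A + A = {a + b : a, b ∈ A}. With |A| = 7, there are |A|^2 = 49 ordered sum pairs; collecting distinct values, A + A = {-40, -33, -26, -16, -12, -9, -5, -4, 3, 5, 8, 10, 12, 16, 20, 24, 27, 29, 31, 32, 33, 39, 41, 46, 48, 50}, so |A + A| = 26. Thus K = 26/7. For comparison, the minimum possible |A + A| over all 7-element sets is 2·7 − 1 = 13 (so min K = 13/7), attained only by arithmetic progressions.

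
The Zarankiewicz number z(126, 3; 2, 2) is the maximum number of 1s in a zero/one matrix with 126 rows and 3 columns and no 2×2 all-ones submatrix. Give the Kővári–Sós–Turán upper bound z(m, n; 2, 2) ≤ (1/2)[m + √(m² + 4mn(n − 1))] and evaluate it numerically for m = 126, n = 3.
z(126, 3; 2, 2) ≤ (1/2)[126 + √(126² + 4·126·3·2)] = (1/2)[126 + √18900] = 131.7386

Kővári–Sós–Turán: let r_1, ..., r_126 be the row sums and z = Σ r_i the total number of 1s. Each pair of columns can share at most one row with both entries 1 (else a 2×2 all-ones block appears), so Σ_i C(r_i, 2) ≤ C(3, 2) = 3. By convexity Σ_i C(r_i, 2) ≥ 126·C(z/126, 2) = z(z − 126)/(2·126), giving z² − 126z − 126·3·2 ≤ 0 and hence z ≤ (1/2)[126 + √(15876 + 4·756)] = (1/2)[126 + √18900] ≈ (1/2)(126 + 137.4773) = 131.7386.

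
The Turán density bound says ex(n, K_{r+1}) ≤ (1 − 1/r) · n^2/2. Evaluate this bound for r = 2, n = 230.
Turán density bound = (1/2) · 230^2/2 = 13225

Turán's theorem: ex(n, K_{r+1}) is achieved by the complete r-partite Turán graph T(n, r) with parts as balanced as possible, and is at most (1 − 1/r) · n^2/2. For r = 2, n = 230: the density bound is (1/2) · 52900/2 = 13225. Since 2 ∣ 230, the Turán graph T(230, 2) has parts of equal size 115, and its edge count e(T(230, 2)) = 13225 attains the density bound exactly.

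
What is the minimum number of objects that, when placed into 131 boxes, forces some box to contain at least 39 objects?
n = (39 − 1)·131 + 1 = 4979

By the generalised pigeonhole principle, to guarantee some box contains ≥ r objects we need more than (r − 1) · k objects total. Threshold: n = (r − 1) · k + 1. With r = 39 and k = 131: n = 38 · 131 + 1 = 4978 + 1 = 4979. For n = 4978 = 38 · 131, we can put exactly 38 objects in every box, avoiding 39 in any single one — so 4979 is tight.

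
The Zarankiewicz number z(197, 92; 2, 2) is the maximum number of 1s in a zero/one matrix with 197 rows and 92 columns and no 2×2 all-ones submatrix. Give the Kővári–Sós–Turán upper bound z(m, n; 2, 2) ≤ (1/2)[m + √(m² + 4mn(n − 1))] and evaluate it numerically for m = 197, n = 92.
z(197, 92; 2, 2) ≤ (1/2)[197 + √(197² + 4·197·92·91)] = (1/2)[197 + √6635945] = 1386.5164

Kővári–Sós–Turán: let r_1, ..., r_197 be the row sums and z = Σ r_i the total number of 1s. Each pair of columns can share at most one row with both entries 1 (else a 2×2 all-ones block appears), so Σ_i C(r_i, 2) ≤ C(92, 2) = 4186. By convexity Σ_i C(r_i, 2) ≥ 197·C(z/197, 2) = z(z − 197)/(2·197), giving z² − 197z − 197·92·91 ≤ 0 and hence z ≤ (1/2)[197 + √(38809 + 4·1649284)] = (1/2)[197 + √6635945] ≈ (1/2)(197 + 2576.0328) = 1386.5164.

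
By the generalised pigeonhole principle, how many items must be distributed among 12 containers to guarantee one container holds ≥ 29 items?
n = (29 − 1)·12 + 1 = 337

By the generalised pigeonhole principle, to guarantee some box contains ≥ r objects we need more than (r − 1) · k objects total. Threshold: n = (r − 1) · k + 1. With r = 29 and k = 12: n = 28 · 12 + 1 = 336 + 1 = 337. For n = 336 = 28 · 12, we can put exactly 28 objects in every box, avoiding 29 in any single one — so 337 is tight.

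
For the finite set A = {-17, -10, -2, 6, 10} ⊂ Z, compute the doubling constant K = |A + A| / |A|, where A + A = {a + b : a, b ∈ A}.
K = |A + A| / |A| = 14/5

Enumerate A + A = {a + b : a, b ∈ A}. With |A| = 5, there are |A|^2 = 25 ordered sum pairs; collecting distinct values, A + A = {-34, -27, -20, -19, -12, -11, -7, -4, 0, 4, 8, 12, 16, 20}, so |A + A| = 14. Thus K = 14/5. For comparison, the minimum possible |A + A| over all 5-element sets is 2·5 − 1 = 9 (so min K = 9/5), attained only by arithmetic progressions.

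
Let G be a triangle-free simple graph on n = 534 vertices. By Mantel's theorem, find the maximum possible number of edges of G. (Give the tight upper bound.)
ex(534, K_3) = ⌊534^2/4⌋ = 71289

Mantel (1907): a triangle-free graph on n vertices has at most ⌊n^2/4⌋ edges, with equality for the complete bipartite graph K_{⌊n/2⌋, ⌈n/2⌉}. For n = 534: ⌊534^2/4⌋ = ⌊285156/4⌋ = 71289. The extremal graph is K_{267, 267}, which has 267·267 = 71289 edges.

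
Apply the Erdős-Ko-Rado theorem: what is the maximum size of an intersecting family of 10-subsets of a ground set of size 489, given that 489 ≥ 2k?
max |F| = C(488, 9) = 4015962072422483040

The Erdős-Ko-Rado theorem states: for n ≥ 2k, an intersecting family of k-subsets of an n-element set has size at most C(n − 1, k − 1), with equality for 'star' families {A ⊆ [n] : |A| = k, i ∈ A} (fix an element i). For n = 489, k = 10: C(488, 9) = 4015962072422483040.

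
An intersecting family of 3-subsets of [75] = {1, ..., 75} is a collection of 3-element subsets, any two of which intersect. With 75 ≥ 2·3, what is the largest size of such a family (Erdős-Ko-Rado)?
max |F| = C(74, 2) = 2701

The Erdős-Ko-Rado theorem states: for n ≥ 2k, an intersecting family of k-subsets of an n-element set has size at most C(n − 1, k − 1), with equality for 'star' families {A ⊆ [n] : |A| = k, i ∈ A} (fix an element i). For n = 75, k = 3: C(74, 2) = 2701.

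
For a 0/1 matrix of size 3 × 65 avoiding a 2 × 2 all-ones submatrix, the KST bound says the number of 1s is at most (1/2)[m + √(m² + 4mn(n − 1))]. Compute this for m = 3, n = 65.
z(3, 65; 2, 2) ≤ (1/2)[3 + √(3² + 4·3·65·64)] = (1/2)[3 + √49929] = 113.224

Kővári–Sós–Turán: let r_1, ..., r_3 be the row sums and z = Σ r_i the total number of 1s. Each pair of columns can share at most one row with both entries 1 (else a 2×2 all-ones block appears), so Σ_i C(r_i, 2) ≤ C(65, 2) = 2080. By convexity Σ_i C(r_i, 2) ≥ 3·C(z/3, 2) = z(z − 3)/(2·3), giving z² − 3z − 3·65·64 ≤ 0 and hence z ≤ (1/2)[3 + √(9 + 4·12480)] = (1/2)[3 + √49929] ≈ (1/2)(3 + 223.448) = 113.224.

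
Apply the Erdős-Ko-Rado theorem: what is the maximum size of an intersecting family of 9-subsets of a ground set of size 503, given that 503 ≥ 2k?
max |F| = C(502, 8) = 94572327271677750

Erdős-Ko-Rado (1961): when n ≥ 2k, max |F| = C(n−1, k−1). The bound is attained by the star {A : i ∈ A} for any fixed i ∈ [n]. Here C(503−1, 9−1) = C(502, 8) = 94572327271677750.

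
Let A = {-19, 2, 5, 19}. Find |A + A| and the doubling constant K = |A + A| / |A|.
K = |A + A| / |A| = 10/4 = 5/2

Enumerate A + A = {a + b : a, b ∈ A}. With |A| = 4, there are |A|^2 = 16 ordered sum pairs; collecting distinct values, A + A = {-38, -17, -14, 0, 4, 7, 10, 21, 24, 38}, so |A + A| = 10. Thus K = 10/4 = 5/2. For comparison, the minimum possible |A + A| over all 4-element sets is 2·4 − 1 = 7 (so min K = 7/4), attained only by arithmetic progressions.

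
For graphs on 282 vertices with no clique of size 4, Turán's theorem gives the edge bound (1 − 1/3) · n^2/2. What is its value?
Turán density bound = (2/3) · 282^2/2 = 26508

Turán's theorem: ex(n, K_{r+1}) is achieved by the complete r-partite Turán graph T(n, r) with parts as balanced as possible, and is at most (1 − 1/r) · n^2/2. For r = 3, n = 282: the density bound is (2/3) · 79524/2 = 26508. Since 3 ∣ 282, the Turán graph T(282, 3) has parts of equal size 94, and its edge count e(T(282, 3)) = 26508 attains the density bound exactly.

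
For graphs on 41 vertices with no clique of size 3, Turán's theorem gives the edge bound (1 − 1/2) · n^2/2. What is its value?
Turán density bound = (1/2) · 41^2/2 = 1681/4 ≈ 420.25

Turán's theorem: ex(n, K_{r+1}) is achieved by the complete r-partite Turán graph T(n, r) with parts as balanced as possible, and is at most (1 − 1/r) · n^2/2. For r = 2, n = 41: the density bound is (1/2) · 1681/2 = 1681/4 ≈ 420.25. The integer-valued extremum is e(T(41, 2)) = 420, which is strictly less than the density bound 1681/4 since 2 ∤ 41 (the parts of T(41, 2) cannot all be equal).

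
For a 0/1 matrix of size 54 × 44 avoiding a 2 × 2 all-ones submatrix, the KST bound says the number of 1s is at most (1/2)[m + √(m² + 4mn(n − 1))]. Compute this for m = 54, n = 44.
z(54, 44; 2, 2) ≤ (1/2)[54 + √(54² + 4·54·44·43)] = (1/2)[54 + √411588] = 347.7756

Kővári–Sós–Turán: let r_1, ..., r_54 be the row sums and z = Σ r_i the total number of 1s. Each pair of columns can share at most one row with both entries 1 (else a 2×2 all-ones block appears), so Σ_i C(r_i, 2) ≤ C(44, 2) = 946. By convexity Σ_i C(r_i, 2) ≥ 54·C(z/54, 2) = z(z − 54)/(2·54), giving z² − 54z − 54·44·43 ≤ 0 and hence z ≤ (1/2)[54 + √(2916 + 4·102168)] = (1/2)[54 + √411588] ≈ (1/2)(54 + 641.5512) = 347.7756.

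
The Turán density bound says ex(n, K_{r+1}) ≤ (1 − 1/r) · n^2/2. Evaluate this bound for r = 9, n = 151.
Turán density bound = (8/9) · 151^2/2 = 91204/9 ≈ 10133.7778

Turán's theorem: ex(n, K_{r+1}) is achieved by the complete r-partite Turán graph T(n, r) with parts as balanced as possible, and is at most (1 − 1/r) · n^2/2. For r = 9, n = 151: the density bound is (8/9) · 22801/2 = 91204/9 ≈ 10133.7778. The integer-valued extremum is e(T(151, 9)) = 10133, which is strictly less than the density bound 91204/9 since 9 ∤ 151 (the parts of T(151, 9) cannot all be equal).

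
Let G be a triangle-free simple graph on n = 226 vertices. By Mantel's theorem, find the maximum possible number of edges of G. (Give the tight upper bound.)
ex(226, K_3) = ⌊226^2/4⌋ = 12769

Mantel (1907): a triangle-free graph on n vertices has at most ⌊n^2/4⌋ edges, with equality for the complete bipartite graph K_{⌊n/2⌋, ⌈n/2⌉}. For n = 226: ⌊226^2/4⌋ = ⌊51076/4⌋ = 12769. The extremal graph is K_{113, 113}, which has 113·113 = 12769 edges.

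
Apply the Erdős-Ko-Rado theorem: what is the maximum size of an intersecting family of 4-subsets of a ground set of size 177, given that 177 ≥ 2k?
max |F| = C(176, 3) = 893200

Erdős-Ko-Rado (1961): when n ≥ 2k, max |F| = C(n−1, k−1). The bound is attained by the star {A : i ∈ A} for any fixed i ∈ [n]. Here C(177−1, 4−1) = C(176, 3) = 893200.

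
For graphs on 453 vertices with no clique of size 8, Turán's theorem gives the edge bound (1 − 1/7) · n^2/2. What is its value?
Turán density bound = (6/7) · 453^2/2 = 615627/7 ≈ 87946.7143

Turán's theorem: ex(n, K_{r+1}) is achieved by the complete r-partite Turán graph T(n, r) with parts as balanced as possible, and is at most (1 − 1/r) · n^2/2. For r = 7, n = 453: the density bound is (6/7) · 205209/2 = 615627/7 ≈ 87946.7143. The integer-valued extremum is e(T(453, 7)) = 87946, which is strictly less than the density bound 615627/7 since 7 ∤ 453 (the parts of T(453, 7) cannot all be equal).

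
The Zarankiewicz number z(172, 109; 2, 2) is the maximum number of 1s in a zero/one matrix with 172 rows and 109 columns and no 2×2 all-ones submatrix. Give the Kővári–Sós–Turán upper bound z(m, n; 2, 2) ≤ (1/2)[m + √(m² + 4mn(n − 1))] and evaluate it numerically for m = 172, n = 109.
z(172, 109; 2, 2) ≤ (1/2)[172 + √(172² + 4·172·109·108)] = (1/2)[172 + √8128720] = 1511.5455

Kővári–Sós–Turán: let r_1, ..., r_172 be the row sums and z = Σ r_i the total number of 1s. Each pair of columns can share at most one row with both entries 1 (else a 2×2 all-ones block appears), so Σ_i C(r_i, 2) ≤ C(109, 2) = 5886. By convexity Σ_i C(r_i, 2) ≥ 172·C(z/172, 2) = z(z − 172)/(2·172), giving z² − 172z − 172·109·108 ≤ 0 and hence z ≤ (1/2)[172 + √(29584 + 4·2024784)] = (1/2)[172 + √8128720] ≈ (1/2)(172 + 2851.091) = 1511.5455.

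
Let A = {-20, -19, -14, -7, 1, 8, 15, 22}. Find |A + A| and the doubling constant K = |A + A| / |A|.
K = |A + A| / |A| = 29/8

Enumerate A + A = {a + b : a, b ∈ A}. With |A| = 8, there are |A|^2 = 64 ordered sum pairs; collecting distinct values, A + A = {-40, -39, -38, -34, -33, -28, -27, -26, -21, -19, -18, -14, -13, -12, -11, -6, -5, -4, 1, 2, 3, 8, 9, 15, 16, 23, 30, 37, 44}, so |A + A| = 29. Thus K = 29/8. For comparison, the minimum possible |A + A| over all 8-element sets is 2·8 − 1 = 15 (so min K = 15/8), attained only by arithmetic progressions.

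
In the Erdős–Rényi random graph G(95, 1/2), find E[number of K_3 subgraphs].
E[# K_3] = C(95, 3) · (1/2)^C(3, 2) = 138415 / 2^3 = 17301.875

For each 3-subset S of vertices (there are C(95, 3) = 138415 such S), let X_S = 1 if S induces a K_3 (all C(3, 2) = 3 edges present). Then P(X_S = 1) = (1/2)^3 = 1/8. By linearity of expectation, E[# K_3] = C(95, 3) · (1/2)^3 = 138415 / 8 = 17301.875.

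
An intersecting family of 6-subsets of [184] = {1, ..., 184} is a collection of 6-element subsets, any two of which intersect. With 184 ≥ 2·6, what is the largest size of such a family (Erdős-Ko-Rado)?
max |F| = C(183, 5) = 1618621641

The Erdős-Ko-Rado theorem states: for n ≥ 2k, an intersecting family of k-subsets of an n-element set has size at most C(n − 1, k − 1), with equality for 'star' families {A ⊆ [n] : |A| = k, i ∈ A} (fix an element i). For n = 184, k = 6: C(183, 5) = 1618621641.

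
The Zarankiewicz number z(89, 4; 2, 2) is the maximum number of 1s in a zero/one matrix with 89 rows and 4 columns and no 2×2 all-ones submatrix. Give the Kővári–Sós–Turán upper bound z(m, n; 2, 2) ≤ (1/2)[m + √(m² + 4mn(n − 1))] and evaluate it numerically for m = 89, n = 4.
z(89, 4; 2, 2) ≤ (1/2)[89 + √(89² + 4·89·4·3)] = (1/2)[89 + √12193] = 99.711

Kővári–Sós–Turán: let r_1, ..., r_89 be the row sums and z = Σ r_i the total number of 1s. Each pair of columns can share at most one row with both entries 1 (else a 2×2 all-ones block appears), so Σ_i C(r_i, 2) ≤ C(4, 2) = 6. By convexity Σ_i C(r_i, 2) ≥ 89·C(z/89, 2) = z(z − 89)/(2·89), giving z² − 89z − 89·4·3 ≤ 0 and hence z ≤ (1/2)[89 + √(7921 + 4·1068)] = (1/2)[89 + √12193] ≈ (1/2)(89 + 110.4219) = 99.711.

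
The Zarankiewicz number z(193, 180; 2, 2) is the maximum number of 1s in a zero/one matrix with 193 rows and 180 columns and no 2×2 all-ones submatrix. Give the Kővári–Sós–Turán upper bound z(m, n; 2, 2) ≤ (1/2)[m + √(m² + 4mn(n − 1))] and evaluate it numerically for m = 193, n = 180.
z(193, 180; 2, 2) ≤ (1/2)[193 + √(193² + 4·193·180·179)] = (1/2)[193 + √24911089] = 2592.0505

Kővári–Sós–Turán: let r_1, ..., r_193 be the row sums and z = Σ r_i the total number of 1s. Each pair of columns can share at most one row with both entries 1 (else a 2×2 all-ones block appears), so Σ_i C(r_i, 2) ≤ C(180, 2) = 16110. By convexity Σ_i C(r_i, 2) ≥ 193·C(z/193, 2) = z(z − 193)/(2·193), giving z² − 193z − 193·180·179 ≤ 0 and hence z ≤ (1/2)[193 + √(37249 + 4·6218460)] = (1/2)[193 + √24911089] ≈ (1/2)(193 + 4991.101) = 2592.0505.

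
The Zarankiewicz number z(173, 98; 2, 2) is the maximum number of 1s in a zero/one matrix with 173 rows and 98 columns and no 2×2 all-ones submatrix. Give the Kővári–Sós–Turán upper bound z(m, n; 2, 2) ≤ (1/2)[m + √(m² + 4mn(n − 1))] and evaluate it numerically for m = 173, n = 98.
z(173, 98; 2, 2) ≤ (1/2)[173 + √(173² + 4·173·98·97)] = (1/2)[173 + √6608081] = 1371.8094

Kővári–Sós–Turán: let r_1, ..., r_173 be the row sums and z = Σ r_i the total number of 1s. Each pair of columns can share at most one row with both entries 1 (else a 2×2 all-ones block appears), so Σ_i C(r_i, 2) ≤ C(98, 2) = 4753. By convexity Σ_i C(r_i, 2) ≥ 173·C(z/173, 2) = z(z − 173)/(2·173), giving z² − 173z − 173·98·97 ≤ 0 and hence z ≤ (1/2)[173 + √(29929 + 4·1644538)] = (1/2)[173 + √6608081] ≈ (1/2)(173 + 2570.6188) = 1371.8094.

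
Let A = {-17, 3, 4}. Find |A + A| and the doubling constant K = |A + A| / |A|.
K = |A + A| / |A| = 6/3 = 2

Enumerate A + A = {a + b : a, b ∈ A}. With |A| = 3, there are |A|^2 = 9 ordered sum pairs; collecting distinct values, A + A = {-34, -14, -13, 6, 7, 8}, so |A + A| = 6. Thus K = 6/3 = 2. For comparison, the minimum possible |A + A| over all 3-element sets is 2·3 − 1 = 5 (so min K = 5/3), attained only by arithmetic progressions.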